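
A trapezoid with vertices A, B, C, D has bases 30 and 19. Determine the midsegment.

midsegment = (30 + 19) / 2 = 49 / 2 = 49/2

49/2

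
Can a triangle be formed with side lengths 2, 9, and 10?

Check all three triangle inequalities:
2 + 9 = 11 > 10 ✓
2 + 10 = 12 > 9 ✓
9 + 10 = 19 > 2 ✓
All conditions hold, so these sides form a valid triangle.

Yes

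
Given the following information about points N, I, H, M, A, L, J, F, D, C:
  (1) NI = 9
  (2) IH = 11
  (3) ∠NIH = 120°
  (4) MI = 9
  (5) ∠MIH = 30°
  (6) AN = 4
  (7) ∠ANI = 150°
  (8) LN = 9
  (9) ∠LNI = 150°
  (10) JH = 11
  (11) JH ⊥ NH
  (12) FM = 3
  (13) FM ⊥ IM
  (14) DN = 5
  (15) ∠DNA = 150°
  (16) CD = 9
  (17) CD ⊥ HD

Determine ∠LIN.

Step 1: By the law of cosines on triangle INL: IL² = 9² + 9² − 2·9·9·cos(150°) = 302.3, so IL ≈ 17.39.
Step 2: By the inverse law of cosines on triangle LIN: cos(∠LIN) = (17.39² + 9² − 9²) / (2·17.39·9) = 302.3/312.96 = 0.9659, so ∠LIN = 15°.

Therefore, the measure of angle ∠LIN = 15°.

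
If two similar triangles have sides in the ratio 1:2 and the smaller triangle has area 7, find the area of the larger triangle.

Area ratio = (1/2)^2 = 1/4. Area of the larger triangle = 7 * 4/1 = 28.

28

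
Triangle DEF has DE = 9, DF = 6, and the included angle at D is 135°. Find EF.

When two sides and the included angle are known, the law of cosines gives the third side.
c^2 = a^2 + b^2 - 2ab cos(C) generalizes the Pythagorean theorem to non-right triangles.
Here: EF^2 = 81 + 36 - 108*(-sqrt(2)/2) = 54*sqrt(2) + 117
EF = 3*sqrt(6*sqrt(2) + 13)

3*sqrt(6*sqrt(2) + 13)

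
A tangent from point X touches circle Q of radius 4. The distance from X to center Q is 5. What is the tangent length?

tangent = √(d² - r²) = √(5² - 4²) = √(25 - 16) = √9 = 3

3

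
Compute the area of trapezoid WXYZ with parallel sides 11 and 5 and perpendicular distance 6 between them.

A trapezoid's area equals the midsegment times the height.
The midsegment is (11 + 5) / 2 = 8.
Area = 8 * 6 = 48.

48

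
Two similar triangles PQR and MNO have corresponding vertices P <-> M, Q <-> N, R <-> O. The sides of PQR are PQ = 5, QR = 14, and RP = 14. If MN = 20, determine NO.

Since the triangles are similar, the ratio of corresponding sides is constant.
Scale factor k = MN / PQ = 20 / 5 = 4
NO = k * QR = 4 * 14 = 56

56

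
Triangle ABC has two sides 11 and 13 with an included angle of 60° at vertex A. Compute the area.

When two sides and the included angle are known, the area formula is (1/2)ab sin(C).
The height from one side to the opposite vertex is 13 sin(60°) = 13*sqrt(3)/2.
Area = (1/2) * 11 * 13*sqrt(3)/2 = 143*sqrt(3)/4.

143*sqrt(3)/4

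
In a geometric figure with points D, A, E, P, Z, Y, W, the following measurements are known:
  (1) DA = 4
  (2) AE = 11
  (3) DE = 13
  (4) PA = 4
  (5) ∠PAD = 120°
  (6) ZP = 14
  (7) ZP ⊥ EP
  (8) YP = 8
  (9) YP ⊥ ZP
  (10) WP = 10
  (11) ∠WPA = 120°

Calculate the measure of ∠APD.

Step 1: By the law of cosines on triangle PAD: PD² = 4² + 4² − 2·4·4·cos(120°) = 48, so PD = 4·√3.
Step 2: By the inverse law of cosines on triangle APD: cos(∠APD) = (4² + (4·√3)² − 4²) / (2·4·4·√3) = 48/55.43 = 0.866, so ∠APD = 30°.

Therefore, the measure of angle ∠APD = 30°.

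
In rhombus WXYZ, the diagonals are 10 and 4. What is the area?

The diagonals of a rhombus divide it into four right triangles.
Each triangle has legs 10/ 2 = 5 and 4/2 = 2, so each has area (1/2)*5*2 = 5.
Four such triangles give total area = (d1 * d2) / 2 = 20.

20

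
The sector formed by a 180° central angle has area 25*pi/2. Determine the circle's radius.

The sector covers 180°/360° = 1/2 of the full circle.
Full circle area = 25*pi/2 / 1/2 = 25*pi.
Since full area = πr², we get r² = 25*pi/π = 25, so r = 5.

5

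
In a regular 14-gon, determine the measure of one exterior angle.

Each exterior angle of a regular n-gon is 360 / n.
For n = 14: 360 / 14 = 180/7 degrees.

180/7 degrees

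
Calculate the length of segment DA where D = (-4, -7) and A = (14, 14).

d = sqrt((18)^2 + (21)^2) = sqrt(765) = 3*sqrt(85)

3*sqrt(85)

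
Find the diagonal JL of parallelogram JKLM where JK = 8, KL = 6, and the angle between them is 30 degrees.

Law of cosines: d^2 = 8^2 + 6^2 - 2(8)(6)cos(30°) = 100 - 48*sqrt(3), so d = 2*sqrt(25 - 12*sqrt(3)).

2*sqrt(25 - 12*sqrt(3))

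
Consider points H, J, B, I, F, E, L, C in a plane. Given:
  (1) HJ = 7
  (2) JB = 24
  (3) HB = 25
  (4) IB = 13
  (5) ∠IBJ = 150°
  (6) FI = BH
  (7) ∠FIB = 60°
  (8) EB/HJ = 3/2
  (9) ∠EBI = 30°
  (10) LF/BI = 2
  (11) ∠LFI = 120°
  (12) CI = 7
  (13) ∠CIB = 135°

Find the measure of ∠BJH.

Step 1: By the inverse law of cosines on triangle BJH: cos(∠BJH) = (24² + 7² − 25²) / (2·24·7) = 0/336 = 0, so ∠BJH = 90°.

Therefore, the measure of angle ∠BJH = 90°.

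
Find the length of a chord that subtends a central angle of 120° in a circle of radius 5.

Chord length = 2r sin(θ/2)
= 2 × 5 × sin(120°/2)
= 2 × 5 × sin(60°)
= 5*sqrt(3)

5*sqrt(3)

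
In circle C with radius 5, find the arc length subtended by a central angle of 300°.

Arc length = 2π(5)(5/6) = 25*pi/3

25*pi/3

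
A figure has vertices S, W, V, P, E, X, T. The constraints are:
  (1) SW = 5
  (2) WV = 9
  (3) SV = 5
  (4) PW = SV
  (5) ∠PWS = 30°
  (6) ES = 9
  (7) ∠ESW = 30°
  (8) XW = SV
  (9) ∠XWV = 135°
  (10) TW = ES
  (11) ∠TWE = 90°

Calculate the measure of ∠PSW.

From the given relations: PW = SV = 5.
Step 1: By the law of cosines on triangle SWP: SP² = 5² + 5² − 2·5·5·cos(30°) = 6.7, so SP ≈ 2.59.
Step 2: By the inverse law of cosines on triangle PSW: cos(∠PSW) = (2.59² + 5² − 5²) / (2·2.59·5) = 6.7/25.88 = 0.2588, so ∠PSW = 75°.

Therefore, the measure of angle ∠PSW = 75°.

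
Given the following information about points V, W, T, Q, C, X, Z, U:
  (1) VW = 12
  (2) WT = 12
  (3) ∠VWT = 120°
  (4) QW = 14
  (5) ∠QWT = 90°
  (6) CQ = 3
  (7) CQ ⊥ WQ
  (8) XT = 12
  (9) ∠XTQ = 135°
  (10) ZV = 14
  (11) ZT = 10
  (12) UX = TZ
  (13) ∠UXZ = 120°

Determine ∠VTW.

Step 1: By the law of cosines on triangle TWV: TV² = 12² + 12² − 2·12·12·cos(120°) = 432, so TV = 12·√3.
Step 2: By the inverse law of cosines on triangle VTW: cos(∠VTW) = ((12·√3)² + 12² − 12²) / (2·12·√3·12) = 432/498.83 = 0.866, so ∠VTW = 30°.

Therefore, the measure of angle ∠VTW = 30°.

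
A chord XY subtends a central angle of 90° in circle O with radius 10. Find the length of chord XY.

Chord length = 2r sin(θ/2)
= 2 × 10 × sin(90°/2)
= 2 × 10 × sin(45°)
= 10*sqrt(2)

10*sqrt(2)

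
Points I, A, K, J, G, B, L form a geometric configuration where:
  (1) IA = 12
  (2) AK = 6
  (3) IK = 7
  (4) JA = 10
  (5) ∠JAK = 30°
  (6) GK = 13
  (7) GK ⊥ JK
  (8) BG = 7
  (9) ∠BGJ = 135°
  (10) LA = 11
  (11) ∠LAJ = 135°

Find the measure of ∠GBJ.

Step 1: By the law of cosines on triangle JAK: JK² = 10² + 6² − 2·10·6·cos(30°) = 32.08, so JK ≈ 5.66.
Step 2: By the law of cosines on triangle JKG: JG² = 5.66² + 13² − 2·5.66·13·cos(90°) = 201.08, so JG ≈ 14.18.
Step 3: By the law of cosines on triangle BGJ: BJ² = 7² + 14.18² − 2·7·14.18·cos(135°) = 390.45, so BJ ≈ 19.76.
Step 4: By the inverse law of cosines on triangle GBJ: cos(∠GBJ) = (7² + 19.76² − 14.18²) / (2·7·19.76) = 238.38/276.64 = 0.8617, so ∠GBJ = 30.49°.

Therefore, the measure of angle ∠GBJ = 30.49°.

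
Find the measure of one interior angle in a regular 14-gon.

Each interior angle of a regular n-gon is (n - 2) * 180 / n.
For n = 14: (14 - 2) * 180 / 14 = 2160/14 = 1080/7 degrees.

1080/7 degrees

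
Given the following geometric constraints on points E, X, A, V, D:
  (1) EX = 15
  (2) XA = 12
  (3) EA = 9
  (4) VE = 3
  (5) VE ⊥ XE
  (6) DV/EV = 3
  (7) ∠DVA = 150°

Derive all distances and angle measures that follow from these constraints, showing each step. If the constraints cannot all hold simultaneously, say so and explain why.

The constraints are consistent.

From the given relations:
  DV = 3·EV = 3·3 = 9

Step 1: From XE = 15, EV = 3, and ∠XEV = 90°, by the law of cosines:
  XV² = XE² + EV² - 2·XE·EV·cos(90°) = 225 + 9 - 0 = 234
  XV = 3·√26

Step 2: From EA = 9, EX = 15, AX = 12, by the inverse law of cosines:
  cos(∠AEX) = (EA² + EX² - AX²) / (2·EA·EX)
  ∠AEX = 53.13°

Step 3: From XA = 12, XE = 15, AE = 9, by the inverse law of cosines:
  cos(∠AXE) = (XA² + XE² - AE²) / (2·XA·XE)
  ∠AXE = 36.87°

Step 4: From AE = 9, AX = 12, EX = 15, by the inverse law of cosines:
  cos(∠EAX) = (AE² + AX² - EX²) / (2·AE·AX)
  ∠EAX = 90°

Step 5: From XE = 15, XV = 3·√26, EV = 3, by the inverse law of cosines:
  cos(∠EXV) = (XE² + XV² - EV²) / (2·XE·XV)
  ∠EXV = 11.31°

Step 6: From VE = 3, VX = 3·√26, EX = 15, by the inverse law of cosines:
  cos(∠EVX) = (VE² + VX² - EX²) / (2·VE·VX)
  ∠EVX = 78.69°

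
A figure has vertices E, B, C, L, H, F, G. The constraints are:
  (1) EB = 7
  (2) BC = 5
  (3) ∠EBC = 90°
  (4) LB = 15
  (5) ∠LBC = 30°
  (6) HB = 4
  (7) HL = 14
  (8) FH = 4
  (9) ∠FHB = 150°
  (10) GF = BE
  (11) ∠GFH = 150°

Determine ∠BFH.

Step 1: By the law of cosines on triangle FHB: FB² = 4² + 4² − 2·4·4·cos(150°) = 59.71, so FB ≈ 7.73.
Step 2: By the inverse law of cosines on triangle BFH: cos(∠BFH) = (7.73² + 4² − 4²) / (2·7.73·4) = 59.71/61.82 = 0.9659, so ∠BFH = 15°.

Therefore, the measure of angle ∠BFH = 15°.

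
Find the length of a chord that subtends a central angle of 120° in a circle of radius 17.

Chord length = 2r sin(θ/2)
= 2 × 17 × sin(120°/2)
= 2 × 17 × sin(60°)
= 17*sqrt(3)

17*sqrt(3)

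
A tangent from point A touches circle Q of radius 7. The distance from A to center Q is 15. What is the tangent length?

tangent = √(d² - r²) = √(15² - 7²) = √(225 - 49) = √176 = 4*sqrt(11)

4*sqrt(11)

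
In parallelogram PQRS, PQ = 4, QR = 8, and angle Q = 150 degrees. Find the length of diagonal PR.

Law of cosines: d^2 = 4^2 + 8^2 - 2(4)(8)cos(150°) = 32*sqrt(3) + 80, so d = 4*sqrt(2*sqrt(3) + 5).

4*sqrt(2*sqrt(3) + 5)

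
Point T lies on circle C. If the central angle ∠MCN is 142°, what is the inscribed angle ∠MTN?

By the inscribed angle theorem, the inscribed angle is half the central angle.
Inscribed angle = 142° / 2 = 71°

71°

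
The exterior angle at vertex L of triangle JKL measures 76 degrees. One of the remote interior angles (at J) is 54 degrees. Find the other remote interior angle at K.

By the exterior angle theorem: exterior angle = sum of remote interior angles.
76 = 54 + angle K
angle K = 76 - 54 = 22 degrees

22 degrees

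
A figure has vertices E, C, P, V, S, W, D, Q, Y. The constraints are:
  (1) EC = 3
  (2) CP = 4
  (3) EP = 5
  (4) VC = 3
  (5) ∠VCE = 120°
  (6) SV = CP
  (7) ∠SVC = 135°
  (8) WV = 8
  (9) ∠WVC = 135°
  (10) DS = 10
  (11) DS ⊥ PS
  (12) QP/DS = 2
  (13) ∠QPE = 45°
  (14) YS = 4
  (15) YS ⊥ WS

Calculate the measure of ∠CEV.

Step 1: By the law of cosines on triangle ECV: EV² = 3² + 3² − 2·3·3·cos(120°) = 27, so EV = 3·√3.
Step 2: By the inverse law of cosines on triangle CEV: cos(∠CEV) = (3² + (3·√3)² − 3²) / (2·3·3·√3) = 27/31.18 = 0.866, so ∠CEV = 30°.

Therefore, the measure of angle ∠CEV = 30°.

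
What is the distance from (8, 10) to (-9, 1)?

d = sqrt((-9 - 8)^2 + (1 - 10)^2)
d = sqrt(-17^2 + -9^2)
d = sqrt(289 + 81)
d = sqrt(370)

sqrt(370)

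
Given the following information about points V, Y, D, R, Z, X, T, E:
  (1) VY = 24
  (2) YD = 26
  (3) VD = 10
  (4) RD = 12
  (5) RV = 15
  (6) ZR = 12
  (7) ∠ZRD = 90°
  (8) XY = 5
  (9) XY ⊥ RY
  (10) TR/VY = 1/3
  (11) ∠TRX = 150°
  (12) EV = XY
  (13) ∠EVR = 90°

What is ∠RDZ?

Step 1: By the law of cosines on triangle DRZ: DZ² = 12² + 12² − 2·12·12·cos(90°) = 288, so DZ = 12·√2.
Step 2: By the inverse law of cosines on triangle RDZ: cos(∠RDZ) = (12² + (12·√2)² − 12²) / (2·12·12·√2) = 288/407.29 = 0.7071, so ∠RDZ = 45°.

Therefore, the measure of angle ∠RDZ = 45°.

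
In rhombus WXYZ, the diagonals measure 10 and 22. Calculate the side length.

Half-diagonals are 5 and 11. side = sqrt(5^2 + 11^2) = sqrt(146)

sqrt(146)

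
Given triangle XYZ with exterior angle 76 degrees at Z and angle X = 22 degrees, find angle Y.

angle Y = 76 - 22 = 54 degrees (exterior angle theorem).

54 degrees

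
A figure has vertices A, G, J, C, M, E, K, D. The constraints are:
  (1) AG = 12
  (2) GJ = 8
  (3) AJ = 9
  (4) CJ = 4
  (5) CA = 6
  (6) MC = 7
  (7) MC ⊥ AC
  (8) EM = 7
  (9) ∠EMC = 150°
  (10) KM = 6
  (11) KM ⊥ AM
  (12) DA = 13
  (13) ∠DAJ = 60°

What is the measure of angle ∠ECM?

Step 1: By the law of cosines on triangle CME: CE² = 7² + 7² − 2·7·7·cos(150°) = 182.87, so CE ≈ 13.52.
Step 2: By the inverse law of cosines on triangle ECM: cos(∠ECM) = (13.52² + 7² − 7²) / (2·13.52·7) = 182.87/189.32 = 0.9659, so ∠ECM = 15°.

Therefore, the measure of angle ∠ECM = 15°.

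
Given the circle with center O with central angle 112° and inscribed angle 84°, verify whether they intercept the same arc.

By the inscribed angle theorem, the inscribed angle for a central angle of 112° should be 112° / 2 = 56°.
The given inscribed angle is 84°, which does not equal 56°.
Therefore, no, they do not correspond to the same arc.

No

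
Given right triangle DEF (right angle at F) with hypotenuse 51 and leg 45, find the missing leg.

By the Pythagorean theorem: EF^2 = DE^2 - DF^2
EF^2 = 51^2 - 45^2 = 2601 - 2025 = 576
EF = sqrt(576) = 24

24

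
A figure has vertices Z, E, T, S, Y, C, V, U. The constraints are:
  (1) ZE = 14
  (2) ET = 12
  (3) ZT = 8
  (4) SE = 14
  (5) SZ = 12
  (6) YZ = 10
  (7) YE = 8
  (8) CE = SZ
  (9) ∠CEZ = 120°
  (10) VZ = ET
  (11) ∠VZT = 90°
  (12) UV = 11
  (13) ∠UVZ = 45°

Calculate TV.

From the given relations: VZ = ET = 12.
Step 1: By the law of cosines on triangle TZV: TV² = 8² + 12² − 2·8·12·cos(90°) = 208, so TV = 4·√13.

Therefore, the length of TV = 4·√13.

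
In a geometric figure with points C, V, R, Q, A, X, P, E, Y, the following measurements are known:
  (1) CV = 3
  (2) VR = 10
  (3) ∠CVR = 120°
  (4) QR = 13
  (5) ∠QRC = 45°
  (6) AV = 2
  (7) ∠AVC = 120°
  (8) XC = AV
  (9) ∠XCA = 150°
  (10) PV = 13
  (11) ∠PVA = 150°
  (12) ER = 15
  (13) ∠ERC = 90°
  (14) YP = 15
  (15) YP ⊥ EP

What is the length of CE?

Step 1: By the law of cosines on triangle CVR: CR² = 3² + 10² − 2·3·10·cos(120°) = 139, so CR = √139.
Step 2: By the law of cosines on triangle CRE: CE² = √139² + 15² − 2·√139·15·cos(90°) = 364, so CE = 2·√91.

Therefore, the length of CE = 2·√91.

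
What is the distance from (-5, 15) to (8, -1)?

The horizontal distance is |8 - -5| = 13 and the vertical distance is |-1 - 15| = 16.
By the Pythagorean theorem, d = sqrt(13^2 + 16^2) = sqrt(425) = 5*sqrt(17).

5*sqrt(17)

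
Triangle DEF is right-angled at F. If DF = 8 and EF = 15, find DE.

In a right triangle, the square of the hypotenuse equals the sum of the squares of the two legs.
The legs are 8 and 15, so the hypotenuse = sqrt(64 + 225) = sqrt(289) = 17.

17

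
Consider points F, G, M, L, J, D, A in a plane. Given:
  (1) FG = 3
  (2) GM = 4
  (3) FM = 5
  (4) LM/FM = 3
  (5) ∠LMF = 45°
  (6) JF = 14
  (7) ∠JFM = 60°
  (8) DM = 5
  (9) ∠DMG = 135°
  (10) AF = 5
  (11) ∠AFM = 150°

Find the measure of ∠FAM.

Step 1: By the law of cosines on triangle AFM: AM² = 5² + 5² − 2·5·5·cos(150°) = 93.3, so AM ≈ 9.66.
Step 2: By the inverse law of cosines on triangle FAM: cos(∠FAM) = (5² + 9.66² − 5²) / (2·5·9.66) = 93.3/96.59 = 0.9659, so ∠FAM = 15°.

Therefore, the measure of angle ∠FAM = 15°.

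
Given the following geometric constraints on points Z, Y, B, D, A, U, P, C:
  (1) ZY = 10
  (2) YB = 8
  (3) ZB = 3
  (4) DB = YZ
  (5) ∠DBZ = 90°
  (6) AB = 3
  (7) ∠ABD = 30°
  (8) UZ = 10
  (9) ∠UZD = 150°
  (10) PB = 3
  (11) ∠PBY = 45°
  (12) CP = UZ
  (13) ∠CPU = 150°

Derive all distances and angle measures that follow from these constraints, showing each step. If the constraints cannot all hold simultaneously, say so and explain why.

The constraints are consistent.

From the given relations:
  DB = YZ = 10
  CP = UZ = 10

Step 1: From ZB = 3, BD = 10, and ∠ZBD = 90°, by the law of cosines:
  ZD² = ZB² + BD² - 2·ZB·BD·cos(90°) = 9 + 100 - 0 = 109
  ZD = √109

Step 2: From YB = 8, BP = 3, and ∠YBP = 45°, by the law of cosines:
  YP² = YB² + BP² - 2·YB·BP·cos(45°) = 64 + 9 - 33.94 = 39.06
  YP ≈ 6.25

Step 3: From DB = 10, BA = 3, and ∠DBA = 30°, by the law of cosines:
  DA² = DB² + BA² - 2·DB·BA·cos(30°) = 100 + 9 - 51.96 = 57.04
  DA ≈ 7.55

Step 4: From ZB = 3, ZY = 10, BY = 8, by the inverse law of cosines:
  cos(∠BZY) = (ZB² + ZY² - BY²) / (2·ZB·ZY)
  ∠BZY = 41.41°

Step 5: From YB = 8, YZ = 10, BZ = 3, by the inverse law of cosines:
  cos(∠BYZ) = (YB² + YZ² - BZ²) / (2·YB·YZ)
  ∠BYZ = 14.36°

Step 6: From BY = 8, BZ = 3, YZ = 10, by the inverse law of cosines:
  cos(∠YBZ) = (BY² + BZ² - YZ²) / (2·BY·BZ)
  ∠YBZ = 124.23°

Step 7: From DZ = √109, ZU = 10, and ∠DZU = 150°, by the law of cosines:
  DU² = DZ² + ZU² - 2·DZ·ZU·cos(150°) = 109 + 100 + 180.8 = 389.8
  DU ≈ 19.74

Step 8: From ZB = 3, ZD = √109, BD = 10, by the inverse law of cosines:
  cos(∠BZD) = (ZB² + ZD² - BD²) / (2·ZB·ZD)
  ∠BZD = 73.3°

Step 9: From YB = 8, YP = 6.25, BP = 3, by the inverse law of cosines:
  cos(∠BYP) = (YB² + YP² - BP²) / (2·YB·YP)
  ∠BYP = 19.84°

Step 10: From DA = 7.55, DB = 10, AB = 3, by the inverse law of cosines:
  cos(∠ADB) = (DA² + DB² - AB²) / (2·DA·DB)
  ∠ADB = 11.46°

Step 11: From DB = 10, DZ = √109, BZ = 3, by the inverse law of cosines:
  cos(∠BDZ) = (DB² + DZ² - BZ²) / (2·DB·DZ)
  ∠BDZ = 16.7°

Step 12: From AB = 3, AD = 7.55, BD = 10, by the inverse law of cosines:
  cos(∠BAD) = (AB² + AD² - BD²) / (2·AB·AD)
  ∠BAD = 138.54°

Step 13: From PB = 3, PY = 6.25, BY = 8, by the inverse law of cosines:
  cos(∠BPY) = (PB² + PY² - BY²) / (2·PB·PY)
  ∠BPY = 115.16°

Step 14: From DU = 19.74, DZ = √109, UZ = 10, by the inverse law of cosines:
  cos(∠UDZ) = (DU² + DZ² - UZ²) / (2·DU·DZ)
  ∠UDZ = 14.67°

Step 15: From UD = 19.74, UZ = 10, DZ = √109, by the inverse law of cosines:
  cos(∠DUZ) = (UD² + UZ² - DZ²) / (2·UD·UZ)
  ∠DUZ = 15.33°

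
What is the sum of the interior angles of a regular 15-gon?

The sum of interior angles of an n-sided polygon is (n - 2) * 180.
For n = 15: (15 - 2) * 180 = 13 * 180 = 2340 degrees.

2340 degrees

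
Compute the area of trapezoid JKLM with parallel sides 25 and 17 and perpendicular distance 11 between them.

A trapezoid's area equals the midsegment times the height.
The midsegment is (25 + 17) / 2 = 21.
Area = 21 * 11 = 231.

231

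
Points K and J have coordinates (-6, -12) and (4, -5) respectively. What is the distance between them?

The horizontal distance is |4 - -6| = 10 and the vertical distance is |-5 - -12| = 7.
By the Pythagorean theorem, d = sqrt(10^2 + 7^2) = sqrt(149).

sqrt(149)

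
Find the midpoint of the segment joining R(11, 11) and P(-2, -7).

The midpoint is the point halfway along the segment.
Move half the horizontal distance: 11 + (-2 - 11)/2 = 11 + -13/2 = 9/2
Move half the vertical distance: 11 + (-7 - 11)/2 = 11 + -18/2 = 2
Midpoint = (9/2, 2)

(9/2, 2)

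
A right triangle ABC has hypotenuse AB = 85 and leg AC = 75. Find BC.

BC = sqrt(85^2 - 75^2) = sqrt(1600) = 40

40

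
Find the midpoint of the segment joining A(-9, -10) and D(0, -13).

M = ((x₁ + x₂)/2, (y₁ + y₂)/2)
= ((-9 + 0)/2, (-10 + -13)/2)
= (-9/2, -23/2) = (-9/2, -23/2)

(-9/2, -23/2)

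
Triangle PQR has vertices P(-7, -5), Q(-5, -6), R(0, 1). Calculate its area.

The Shoelace formula computes the area from vertex coordinates by summing cross products.
For vertices (-7,-5), (-5,-6), (0,1):
Signed sum = -7*-6 - -5*-5 + -5*1 - 0*-6 + 0*-5 - -7*1
= 17 + -5 + 7 = 19
Area = (1/2)|19| = 19/2.

19/2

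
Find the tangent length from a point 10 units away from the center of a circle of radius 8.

Let T be the point of tangency. Then CT ⊥ XT (radius ⊥ tangent).
In right triangle CTX: CX² = CT² + XT²
10² = 8² + XT²
XT² = 36, XT = 6

6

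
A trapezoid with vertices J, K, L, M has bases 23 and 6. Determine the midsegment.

The midsegment of a trapezoid = (base1 + base2) / 2
midsegment = (23 + 6) / 2
midsegment = 29 / 2
midsegment = 29/2

29/2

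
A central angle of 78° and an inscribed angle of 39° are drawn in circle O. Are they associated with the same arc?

By the inscribed angle theorem, if both angles subtend the same arc, the inscribed angle must be half the central angle.
Half of 78° = 39°, which equals the given inscribed angle of 39°.
Therefore, yes, they correspond to the same arc.

Yes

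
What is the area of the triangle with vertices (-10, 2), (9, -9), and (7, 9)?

Using the Shoelace formula for a triangle:
Area = (1/2)|x0(y1 - y2) + x1(y2 - y0) + x2(y0 - y1)|
Area = (1/2)|-10(-9 - 9) + 9(9 - 2) + 7(2 - -9)|
Area = (1/2)|180 + 63 + 77|
Area = (1/2)|320|
Area = (1/2)(320)
Area = 160

160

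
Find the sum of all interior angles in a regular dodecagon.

The sum of interior angles of an n-sided polygon is (n - 2) * 180.
For n = 12: (12 - 2) * 180 = 10 * 180 = 1800 degrees.

1800 degrees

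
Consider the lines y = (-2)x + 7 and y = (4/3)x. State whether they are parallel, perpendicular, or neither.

Slope of line 1: m1 = -2
Slope of line 2: m2 = 4/3
m1 != m2 and m1*m2 = -8/3 != -1. Neither.

Neither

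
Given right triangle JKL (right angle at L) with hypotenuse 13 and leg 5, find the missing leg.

KL = sqrt(13^2 - 5^2) = sqrt(144) = 12

12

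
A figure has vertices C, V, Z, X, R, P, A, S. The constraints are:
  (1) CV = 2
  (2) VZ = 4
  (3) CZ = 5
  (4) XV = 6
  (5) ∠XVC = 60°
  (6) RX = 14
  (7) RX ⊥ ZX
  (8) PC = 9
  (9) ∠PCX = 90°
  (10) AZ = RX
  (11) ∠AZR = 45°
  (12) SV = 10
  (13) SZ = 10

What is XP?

Step 1: By the law of cosines on triangle CVX: CX² = 2² + 6² − 2·2·6·cos(60°) = 28, so CX = 2·√7.
Step 2: By the law of cosines on triangle XCP: XP² = (2·√7)² + 9² − 2·2·√7·9·cos(90°) = 109, so XP = √109.

Therefore, the length of XP = √109.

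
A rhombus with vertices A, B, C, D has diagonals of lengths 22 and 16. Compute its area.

The diagonals of a rhombus divide it into four right triangles.
Each triangle has legs 22/ 2 = 11 and 16/2 = 8, so each has area (1/2)*11*8 = 44.
Four such triangles give total area = (d1 * d2) / 2 = 176.

176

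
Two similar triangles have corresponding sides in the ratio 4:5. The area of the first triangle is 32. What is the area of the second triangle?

For similar figures, the area ratio equals the square of the side ratio.
Side ratio (the first triangle to the second triangle) = 4:5, so area ratio = 4^2:5^2 = 16:25.
If the area of the first triangle is 32, then the area of the second triangle = 32 * (25/16) = 50.

50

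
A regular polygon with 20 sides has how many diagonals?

Each of the 20 vertices connects to 17 non-adjacent vertices via diagonals.
Total connections = 20 × 17 = 340, but each diagonal is counted twice.
Number of diagonals = 340 / 2 = 170.

170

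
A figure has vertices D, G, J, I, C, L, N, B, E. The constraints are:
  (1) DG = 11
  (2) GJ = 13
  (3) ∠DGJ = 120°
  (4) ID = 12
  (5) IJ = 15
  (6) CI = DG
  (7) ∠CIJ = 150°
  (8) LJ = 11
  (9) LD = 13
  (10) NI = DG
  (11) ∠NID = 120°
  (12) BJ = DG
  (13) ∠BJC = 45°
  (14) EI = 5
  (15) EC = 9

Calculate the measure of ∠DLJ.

Step 1: By the law of cosines on triangle DGJ: DJ² = 11² + 13² − 2·11·13·cos(120°) = 433, so DJ ≈ 20.81.
Step 2: By the inverse law of cosines on triangle DLJ: cos(∠DLJ) = (13² + 11² − 20.81²) / (2·13·11) = -143/286 = -0.5, so ∠DLJ = 120°.

Therefore, the measure of angle ∠DLJ = 120°.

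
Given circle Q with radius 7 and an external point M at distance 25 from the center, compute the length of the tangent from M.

tangent = √(d² - r²) = √(25² - 7²) = √(625 - 49) = √576 = 24

24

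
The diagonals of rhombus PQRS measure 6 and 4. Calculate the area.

Area = (6 * 4) / 2 = 24 / 2 = 12

12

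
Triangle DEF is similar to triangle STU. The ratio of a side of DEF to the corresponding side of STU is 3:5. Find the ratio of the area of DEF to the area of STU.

The ratio of areas of similar triangles equals the square of the side ratio.
Side ratio = 3:5
Area ratio = (3/5)^2 = 9/25 = 9:25

9:25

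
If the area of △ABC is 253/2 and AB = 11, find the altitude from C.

Area = (1/2) * base * height
height = 2 * Area / base
height = 2 * 253/2 / 11
height = 253 / 11
height = 23

23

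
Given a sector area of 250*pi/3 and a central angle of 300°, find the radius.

Sector area A = πr² × θ/360, so r² = 360A / (πθ).
r² = 360 × 250*pi/3 / (π × 300)
r² = 100
r = 10

10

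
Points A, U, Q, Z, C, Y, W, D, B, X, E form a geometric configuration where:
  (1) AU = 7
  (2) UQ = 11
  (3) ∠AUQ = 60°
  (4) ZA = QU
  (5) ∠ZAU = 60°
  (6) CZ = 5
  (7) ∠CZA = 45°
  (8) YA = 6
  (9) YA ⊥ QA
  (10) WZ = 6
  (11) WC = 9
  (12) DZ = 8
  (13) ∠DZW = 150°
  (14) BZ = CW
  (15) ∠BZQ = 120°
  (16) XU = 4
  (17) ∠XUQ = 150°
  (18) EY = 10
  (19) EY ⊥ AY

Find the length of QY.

Step 1: By the law of cosines on triangle QUA: QA² = 11² + 7² − 2·11·7·cos(60°) = 93, so QA = √93.
Step 2: By the law of cosines on triangle QAY: QY² = √93² + 6² − 2·√93·6·cos(90°) = 129, so QY = √129.

Therefore, the length of QY = √129.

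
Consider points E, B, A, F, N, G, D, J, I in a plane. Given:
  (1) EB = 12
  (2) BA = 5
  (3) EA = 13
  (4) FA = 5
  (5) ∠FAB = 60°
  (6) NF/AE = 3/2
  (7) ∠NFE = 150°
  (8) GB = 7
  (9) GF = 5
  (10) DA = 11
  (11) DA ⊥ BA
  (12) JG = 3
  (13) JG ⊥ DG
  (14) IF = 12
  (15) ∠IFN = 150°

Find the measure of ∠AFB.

Step 1: By the law of cosines on triangle FAB: FB² = 5² + 5² − 2·5·5·cos(60°) = 25, so FB = 5.
Step 2: By the inverse law of cosines on triangle AFB: cos(∠AFB) = (5² + 5² − 5²) / (2·5·5) = 25/50 = 0.5, so ∠AFB = 60°.

Therefore, the measure of angle ∠AFB = 60°.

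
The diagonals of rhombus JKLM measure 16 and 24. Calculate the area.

The diagonals of a rhombus divide it into four right triangles.
Each triangle has legs 16/ 2 = 8 and 24/2 = 12, so each has area (1/2)*8*12 = 48.
Four such triangles give total area = (d1 * d2) / 2 = 192.

192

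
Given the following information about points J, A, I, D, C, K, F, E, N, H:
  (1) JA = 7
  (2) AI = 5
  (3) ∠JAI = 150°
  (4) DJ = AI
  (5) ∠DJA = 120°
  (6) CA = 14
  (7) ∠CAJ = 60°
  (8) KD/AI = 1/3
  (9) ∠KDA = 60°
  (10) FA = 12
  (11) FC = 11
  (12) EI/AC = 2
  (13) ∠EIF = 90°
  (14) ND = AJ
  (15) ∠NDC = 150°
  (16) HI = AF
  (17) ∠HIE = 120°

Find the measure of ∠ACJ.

Step 1: By the law of cosines on triangle CAJ: CJ² = 14² + 7² − 2·14·7·cos(60°) = 147, so CJ = 7·√3.
Step 2: By the inverse law of cosines on triangle ACJ: cos(∠ACJ) = (14² + (7·√3)² − 7²) / (2·14·7·√3) = 294/339.48 = 0.866, so ∠ACJ = 30°.

Therefore, the measure of angle ∠ACJ = 30°.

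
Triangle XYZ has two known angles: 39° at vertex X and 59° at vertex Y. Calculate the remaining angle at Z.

The interior angles sum to 180°: angle Z = 180 - 39 - 59 = 82°.
The triangle is acute (angles 39°, 59°, 82°).

82 degrees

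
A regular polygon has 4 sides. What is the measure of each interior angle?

Each interior angle of a regular n-gon is (n - 2) * 180 / n.
For n = 4: (4 - 2) * 180 / 4 = 360/4 = 90 degrees.

90 degrees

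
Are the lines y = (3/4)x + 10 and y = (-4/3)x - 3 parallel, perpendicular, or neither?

Slope of line 1: m1 = 3/4
Slope of line 2: m2 = -4/3
Two lines are perpendicular when the product of their slopes is -1 (negative reciprocals).
m1 * m2 = (3/4) * (-4/3) = -1, confirming perpendicularity.

Perpendicular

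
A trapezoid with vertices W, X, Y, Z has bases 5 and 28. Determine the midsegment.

midsegment = (5 + 28) / 2 = 33 / 2 = 33/2

33/2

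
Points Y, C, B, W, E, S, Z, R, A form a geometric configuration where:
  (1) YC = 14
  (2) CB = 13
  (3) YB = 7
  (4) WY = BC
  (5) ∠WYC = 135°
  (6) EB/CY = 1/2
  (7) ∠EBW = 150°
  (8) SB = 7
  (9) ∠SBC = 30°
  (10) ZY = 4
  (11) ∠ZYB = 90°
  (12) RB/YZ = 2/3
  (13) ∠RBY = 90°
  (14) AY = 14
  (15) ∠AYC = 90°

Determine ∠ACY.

Step 1: By the law of cosines on triangle CYA: CA² = 14² + 14² − 2·14·14·cos(90°) = 392, so CA = 14·√2.
Step 2: By the inverse law of cosines on triangle ACY: cos(∠ACY) = ((14·√2)² + 14² − 14²) / (2·14·√2·14) = 392/554.37 = 0.7071, so ∠ACY = 45°.

Therefore, the measure of angle ∠ACY = 45°.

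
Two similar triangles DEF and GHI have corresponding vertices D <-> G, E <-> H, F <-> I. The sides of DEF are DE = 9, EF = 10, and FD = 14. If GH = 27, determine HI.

Similar triangles have proportional sides. Setting up the proportion:
GH / DE = HI / EF
27 / 9 = HI / 10
HI = 10 * 27 / 9 = 30.

30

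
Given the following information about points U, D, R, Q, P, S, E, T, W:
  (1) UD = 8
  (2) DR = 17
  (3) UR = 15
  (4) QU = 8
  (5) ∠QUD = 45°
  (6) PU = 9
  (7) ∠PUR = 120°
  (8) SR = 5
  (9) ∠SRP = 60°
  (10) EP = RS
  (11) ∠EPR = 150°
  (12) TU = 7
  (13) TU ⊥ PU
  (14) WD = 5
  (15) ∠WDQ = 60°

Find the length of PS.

Step 1: By the law of cosines on triangle PUR: PR² = 9² + 15² − 2·9·15·cos(120°) = 441, so PR = 21.
Step 2: By the law of cosines on triangle PRS: PS² = 21² + 5² − 2·21·5·cos(60°) = 361, so PS = 19.

Therefore, the length of PS = 19.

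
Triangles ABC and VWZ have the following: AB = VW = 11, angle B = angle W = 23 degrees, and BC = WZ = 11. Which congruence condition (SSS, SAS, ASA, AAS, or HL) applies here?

The given information matches SAS: Two pairs of corresponding sides and the included angle are equal (Side-Angle-Side).

SAS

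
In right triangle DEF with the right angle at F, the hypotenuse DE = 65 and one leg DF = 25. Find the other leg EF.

By the Pythagorean theorem: EF^2 = DE^2 - DF^2
EF^2 = 65^2 - 25^2 = 4225 - 625 = 3600
EF = sqrt(3600) = 60

60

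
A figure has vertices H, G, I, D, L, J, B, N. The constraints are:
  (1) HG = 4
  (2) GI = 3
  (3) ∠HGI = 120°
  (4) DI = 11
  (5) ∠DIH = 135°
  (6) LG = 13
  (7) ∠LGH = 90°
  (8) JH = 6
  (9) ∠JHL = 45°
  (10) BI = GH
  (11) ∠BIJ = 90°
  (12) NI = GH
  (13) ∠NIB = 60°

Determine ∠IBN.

From the given relations: BI = GH = 4; NI = GH = 4.
Step 1: By the law of cosines on triangle BIN: BN² = 4² + 4² − 2·4·4·cos(60°) = 16, so BN = 4.
Step 2: By the inverse law of cosines on triangle IBN: cos(∠IBN) = (4² + 4² − 4²) / (2·4·4) = 16/32 = 0.5, so ∠IBN = 60°.

Therefore, the measure of angle ∠IBN = 60°.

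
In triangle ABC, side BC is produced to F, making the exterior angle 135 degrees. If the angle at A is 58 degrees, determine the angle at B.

By the exterior angle theorem: exterior angle = sum of remote interior angles.
135 = 58 + angle B
angle B = 135 - 58 = 77 degrees

77 degrees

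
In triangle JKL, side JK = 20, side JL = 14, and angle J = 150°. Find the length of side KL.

When two sides and the included angle are known, the law of cosines gives the third side.
c^2 = a^2 + b^2 - 2ab cos(C) generalizes the Pythagorean theorem to non-right triangles.
Here: KL^2 = 400 + 196 - 560*(-sqrt(3)/2) = 280*sqrt(3) + 596
KL = 2*sqrt(70*sqrt(3) + 149)

2*sqrt(70*sqrt(3) + 149)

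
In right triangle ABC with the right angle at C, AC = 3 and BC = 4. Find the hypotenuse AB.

By the Pythagorean theorem: AB^2 = AC^2 + BC^2
AB^2 = 3^2 + 4^2 = 9 + 16 = 25
AB = sqrt(25) = 5

5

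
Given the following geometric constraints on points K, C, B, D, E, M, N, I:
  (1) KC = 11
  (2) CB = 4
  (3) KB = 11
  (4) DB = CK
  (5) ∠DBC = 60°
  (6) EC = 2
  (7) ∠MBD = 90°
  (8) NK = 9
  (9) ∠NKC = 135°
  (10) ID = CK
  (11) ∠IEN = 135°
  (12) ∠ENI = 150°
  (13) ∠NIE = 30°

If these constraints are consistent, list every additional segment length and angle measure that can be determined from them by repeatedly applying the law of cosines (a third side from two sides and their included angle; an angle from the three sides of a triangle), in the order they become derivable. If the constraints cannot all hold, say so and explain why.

These constraints are not satisfiable: (11), (12) and (13) are the three interior angles of triangle IEN, which must sum to 180°, but 135° + 150° + 30° = 315°. No planar figure meets all of them, so nothing further can be derived.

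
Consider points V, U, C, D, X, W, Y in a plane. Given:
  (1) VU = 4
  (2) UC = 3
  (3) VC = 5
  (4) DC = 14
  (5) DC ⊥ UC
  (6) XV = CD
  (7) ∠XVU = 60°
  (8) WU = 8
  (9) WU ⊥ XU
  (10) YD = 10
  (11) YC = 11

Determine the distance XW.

From the given relations: XV = CD = 14.
Step 1: By the law of cosines on triangle UVX: UX² = 4² + 14² − 2·4·14·cos(60°) = 156, so UX = 2·√39.
Step 2: By the law of cosines on triangle XUW: XW² = (2·√39)² + 8² − 2·2·√39·8·cos(90°) = 220, so XW = 2·√55.

Therefore, the length of XW = 2·√55.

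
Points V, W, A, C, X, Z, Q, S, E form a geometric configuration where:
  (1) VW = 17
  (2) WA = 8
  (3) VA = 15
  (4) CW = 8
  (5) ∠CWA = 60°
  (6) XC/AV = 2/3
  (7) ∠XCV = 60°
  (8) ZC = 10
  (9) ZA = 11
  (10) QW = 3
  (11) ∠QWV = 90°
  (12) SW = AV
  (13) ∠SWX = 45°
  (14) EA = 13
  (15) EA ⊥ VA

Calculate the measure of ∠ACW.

Step 1: By the law of cosines on triangle CWA: CA² = 8² + 8² − 2·8·8·cos(60°) = 64, so CA = 8.
Step 2: By the inverse law of cosines on triangle ACW: cos(∠ACW) = (8² + 8² − 8²) / (2·8·8) = 64/128 = 0.5, so ∠ACW = 60°.

Therefore, the measure of angle ∠ACW = 60°.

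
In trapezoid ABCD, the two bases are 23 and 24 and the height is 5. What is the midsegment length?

The midsegment of a trapezoid = (base1 + base2) / 2
midsegment = (23 + 24) / 2
midsegment = 47 / 2
midsegment = 47/2

47/2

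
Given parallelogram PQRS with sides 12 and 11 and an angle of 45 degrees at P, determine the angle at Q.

Consecutive angles are supplementary: angle Q = 180 - 45 = 135 degrees.

135 degrees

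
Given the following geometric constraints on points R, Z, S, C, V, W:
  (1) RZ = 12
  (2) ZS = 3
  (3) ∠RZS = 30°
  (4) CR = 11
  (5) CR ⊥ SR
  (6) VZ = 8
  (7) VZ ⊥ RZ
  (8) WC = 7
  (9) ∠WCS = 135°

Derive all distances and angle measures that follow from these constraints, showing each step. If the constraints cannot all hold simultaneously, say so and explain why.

The constraints are consistent.

Step 1: From RZ = 12, ZS = 3, and ∠RZS = 30°, by the law of cosines:
  RS² = RZ² + ZS² - 2·RZ·ZS·cos(30°) = 144 + 9 - 62.35 = 90.65
  RS ≈ 9.52

Step 2: From RZ = 12, ZV = 8, and ∠RZV = 90°, by the law of cosines:
  RV² = RZ² + ZV² - 2·RZ·ZV·cos(90°) = 144 + 64 - 0 = 208
  RV = 4·√13

Step 3: From SR = 9.52, RC = 11, and ∠SRC = 90°, by the law of cosines:
  SC² = SR² + RC² - 2·SR·RC·cos(90°) = 90.65 + 121 - 0 = 211.6
  SC ≈ 14.55

Step 4: From RS = 9.52, RZ = 12, SZ = 3, by the inverse law of cosines:
  cos(∠SRZ) = (RS² + RZ² - SZ²) / (2·RS·RZ)
  ∠SRZ = 9.06°

Step 5: From RV = 4·√13, RZ = 12, VZ = 8, by the inverse law of cosines:
  cos(∠VRZ) = (RV² + RZ² - VZ²) / (2·RV·RZ)
  ∠VRZ = 33.69°

Step 6: From SR = 9.52, SZ = 3, RZ = 12, by the inverse law of cosines:
  cos(∠RSZ) = (SR² + SZ² - RZ²) / (2·SR·SZ)
  ∠RSZ = 140.94°

Step 7: From VR = 4·√13, VZ = 8, RZ = 12, by the inverse law of cosines:
  cos(∠RVZ) = (VR² + VZ² - RZ²) / (2·VR·VZ)
  ∠RVZ = 56.31°

Step 8: From SC = 14.55, CW = 7, and ∠SCW = 135°, by the law of cosines:
  SW² = SC² + CW² - 2·SC·CW·cos(135°) = 211.6 + 49 + 144 = 404.7
  SW ≈ 20.12

Step 9: From SC = 14.55, SR = 9.52, CR = 11, by the inverse law of cosines:
  cos(∠CSR) = (SC² + SR² - CR²) / (2·SC·SR)
  ∠CSR = 49.12°

Step 10: From CR = 11, CS = 14.55, RS = 9.52, by the inverse law of cosines:
  cos(∠RCS) = (CR² + CS² - RS²) / (2·CR·CS)
  ∠RCS = 40.88°

Step 11: From SC = 14.55, SW = 20.12, CW = 7, by the inverse law of cosines:
  cos(∠CSW) = (SC² + SW² - CW²) / (2·SC·SW)
  ∠CSW = 14.24°

Step 12: From WC = 7, WS = 20.12, CS = 14.55, by the inverse law of cosines:
  cos(∠CWS) = (WC² + WS² - CS²) / (2·WC·WS)
  ∠CWS = 30.76°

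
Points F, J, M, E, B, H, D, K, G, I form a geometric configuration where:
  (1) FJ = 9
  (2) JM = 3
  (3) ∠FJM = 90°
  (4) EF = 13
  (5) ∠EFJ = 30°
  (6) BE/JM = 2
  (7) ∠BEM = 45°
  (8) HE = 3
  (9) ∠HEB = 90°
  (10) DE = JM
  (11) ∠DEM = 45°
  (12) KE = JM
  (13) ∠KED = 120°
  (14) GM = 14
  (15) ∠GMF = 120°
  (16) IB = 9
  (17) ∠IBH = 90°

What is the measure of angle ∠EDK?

From the given relations: DE = JM = 3; KE = JM = 3.
Step 1: By the law of cosines on triangle DEK: DK² = 3² + 3² − 2·3·3·cos(120°) = 27, so DK = 3·√3.
Step 2: By the inverse law of cosines on triangle EDK: cos(∠EDK) = (3² + (3·√3)² − 3²) / (2·3·3·√3) = 27/31.18 = 0.866, so ∠EDK = 30°.

Therefore, the measure of angle ∠EDK = 30°.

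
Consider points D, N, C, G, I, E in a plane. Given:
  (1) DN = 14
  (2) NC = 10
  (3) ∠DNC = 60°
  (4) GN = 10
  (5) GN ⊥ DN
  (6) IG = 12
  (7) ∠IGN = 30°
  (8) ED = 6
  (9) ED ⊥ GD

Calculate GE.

Step 1: By the law of cosines on triangle GND: GD² = 10² + 14² − 2·10·14·cos(90°) = 296, so GD = 2·√74.
Step 2: By the law of cosines on triangle GDE: GE² = (2·√74)² + 6² − 2·2·√74·6·cos(90°) = 332, so GE = 2·√83.

Therefore, the length of GE = 2·√83.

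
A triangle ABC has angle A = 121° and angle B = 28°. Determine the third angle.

Let angle C = x. Then 121 + 28 + x = 180.
x = 180 - 149 = 31 degrees.

31 degrees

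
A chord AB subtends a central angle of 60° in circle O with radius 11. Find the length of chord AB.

Drop a perpendicular from the center to the chord, bisecting both the chord and the central angle.
Each half-chord = r sin(θ/2) = 11 sin(30°).
The full chord = 2 × 11 × sin(30°) = 11.

11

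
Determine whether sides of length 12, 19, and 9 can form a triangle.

Yes.
The triangle inequality requires that the sum of any two sides exceeds the third.
Here 9 + 12 = 21 > 19, so the condition is met.

Yes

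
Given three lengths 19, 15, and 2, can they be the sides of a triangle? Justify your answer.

Check the triangle inequality: 15 + 2 = 17 ≤ 19.
Since the sum of two sides does not exceed the third, no triangle can be formed.

No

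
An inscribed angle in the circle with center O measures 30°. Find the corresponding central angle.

The inscribed angle theorem states that a central angle is always twice any inscribed angle that subtends the same arc.
Since the inscribed angle is 30°, the central angle = 2 × 30° = 60°.

60°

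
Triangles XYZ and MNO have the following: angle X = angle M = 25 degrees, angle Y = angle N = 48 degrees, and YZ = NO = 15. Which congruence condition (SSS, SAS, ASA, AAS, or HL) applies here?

The given information provides:
angle X = angle M = 25 degrees, angle Y = angle N = 48 degrees, and YZ = NO = 15
This matches the AAS congruence theorem.
Two pairs of corresponding angles and a non-included side are equal (Angle-Angle-Side).

AAS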